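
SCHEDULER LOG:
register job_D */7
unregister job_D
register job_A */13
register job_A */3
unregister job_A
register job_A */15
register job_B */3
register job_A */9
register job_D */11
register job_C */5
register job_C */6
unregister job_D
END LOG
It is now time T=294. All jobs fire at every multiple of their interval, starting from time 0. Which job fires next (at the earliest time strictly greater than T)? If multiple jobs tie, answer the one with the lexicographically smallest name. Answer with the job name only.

Answer: job_A

Derivation:
Op 1: register job_D */7 -> active={job_D:*/7}
Op 2: unregister job_D -> active={}
Op 3: register job_A */13 -> active={job_A:*/13}
Op 4: register job_A */3 -> active={job_A:*/3}
Op 5: unregister job_A -> active={}
Op 6: register job_A */15 -> active={job_A:*/15}
Op 7: register job_B */3 -> active={job_A:*/15, job_B:*/3}
Op 8: register job_A */9 -> active={job_A:*/9, job_B:*/3}
Op 9: register job_D */11 -> active={job_A:*/9, job_B:*/3, job_D:*/11}
Op 10: register job_C */5 -> active={job_A:*/9, job_B:*/3, job_C:*/5, job_D:*/11}
Op 11: register job_C */6 -> active={job_A:*/9, job_B:*/3, job_C:*/6, job_D:*/11}
Op 12: unregister job_D -> active={job_A:*/9, job_B:*/3, job_C:*/6}
  job_A: interval 9, next fire after T=294 is 297
  job_B: interval 3, next fire after T=294 is 297
  job_C: interval 6, next fire after T=294 is 300
Earliest = 297, winner (lex tiebreak) = job_A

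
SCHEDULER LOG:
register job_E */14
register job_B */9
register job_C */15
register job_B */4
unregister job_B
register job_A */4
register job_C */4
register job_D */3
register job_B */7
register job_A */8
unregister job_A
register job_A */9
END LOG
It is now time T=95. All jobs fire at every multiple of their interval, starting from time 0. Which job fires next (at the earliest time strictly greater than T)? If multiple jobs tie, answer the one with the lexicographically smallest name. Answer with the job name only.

Op 1: register job_E */14 -> active={job_E:*/14}
Op 2: register job_B */9 -> active={job_B:*/9, job_E:*/14}
Op 3: register job_C */15 -> active={job_B:*/9, job_C:*/15, job_E:*/14}
Op 4: register job_B */4 -> active={job_B:*/4, job_C:*/15, job_E:*/14}
Op 5: unregister job_B -> active={job_C:*/15, job_E:*/14}
Op 6: register job_A */4 -> active={job_A:*/4, job_C:*/15, job_E:*/14}
Op 7: register job_C */4 -> active={job_A:*/4, job_C:*/4, job_E:*/14}
Op 8: register job_D */3 -> active={job_A:*/4, job_C:*/4, job_D:*/3, job_E:*/14}
Op 9: register job_B */7 -> active={job_A:*/4, job_B:*/7, job_C:*/4, job_D:*/3, job_E:*/14}
Op 10: register job_A */8 -> active={job_A:*/8, job_B:*/7, job_C:*/4, job_D:*/3, job_E:*/14}
Op 11: unregister job_A -> active={job_B:*/7, job_C:*/4, job_D:*/3, job_E:*/14}
Op 12: register job_A */9 -> active={job_A:*/9, job_B:*/7, job_C:*/4, job_D:*/3, job_E:*/14}
  job_A: interval 9, next fire after T=95 is 99
  job_B: interval 7, next fire after T=95 is 98
  job_C: interval 4, next fire after T=95 is 96
  job_D: interval 3, next fire after T=95 is 96
  job_E: interval 14, next fire after T=95 is 98
Earliest = 96, winner (lex tiebreak) = job_C

Answer: job_C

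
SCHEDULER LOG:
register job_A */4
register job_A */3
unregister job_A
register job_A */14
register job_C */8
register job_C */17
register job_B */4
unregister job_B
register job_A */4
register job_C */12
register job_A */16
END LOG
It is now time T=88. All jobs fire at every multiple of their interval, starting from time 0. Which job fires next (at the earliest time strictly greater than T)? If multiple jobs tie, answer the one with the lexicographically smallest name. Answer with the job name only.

Answer: job_A

Derivation:
Op 1: register job_A */4 -> active={job_A:*/4}
Op 2: register job_A */3 -> active={job_A:*/3}
Op 3: unregister job_A -> active={}
Op 4: register job_A */14 -> active={job_A:*/14}
Op 5: register job_C */8 -> active={job_A:*/14, job_C:*/8}
Op 6: register job_C */17 -> active={job_A:*/14, job_C:*/17}
Op 7: register job_B */4 -> active={job_A:*/14, job_B:*/4, job_C:*/17}
Op 8: unregister job_B -> active={job_A:*/14, job_C:*/17}
Op 9: register job_A */4 -> active={job_A:*/4, job_C:*/17}
Op 10: register job_C */12 -> active={job_A:*/4, job_C:*/12}
Op 11: register job_A */16 -> active={job_A:*/16, job_C:*/12}
  job_A: interval 16, next fire after T=88 is 96
  job_C: interval 12, next fire after T=88 is 96
Earliest = 96, winner (lex tiebreak) = job_A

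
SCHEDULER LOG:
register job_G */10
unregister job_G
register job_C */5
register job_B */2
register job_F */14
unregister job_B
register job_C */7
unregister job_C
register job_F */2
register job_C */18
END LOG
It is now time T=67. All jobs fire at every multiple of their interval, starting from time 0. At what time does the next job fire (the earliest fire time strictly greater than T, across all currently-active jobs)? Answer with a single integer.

Answer: 68

Derivation:
Op 1: register job_G */10 -> active={job_G:*/10}
Op 2: unregister job_G -> active={}
Op 3: register job_C */5 -> active={job_C:*/5}
Op 4: register job_B */2 -> active={job_B:*/2, job_C:*/5}
Op 5: register job_F */14 -> active={job_B:*/2, job_C:*/5, job_F:*/14}
Op 6: unregister job_B -> active={job_C:*/5, job_F:*/14}
Op 7: register job_C */7 -> active={job_C:*/7, job_F:*/14}
Op 8: unregister job_C -> active={job_F:*/14}
Op 9: register job_F */2 -> active={job_F:*/2}
Op 10: register job_C */18 -> active={job_C:*/18, job_F:*/2}
  job_C: interval 18, next fire after T=67 is 72
  job_F: interval 2, next fire after T=67 is 68
Earliest fire time = 68 (job job_F)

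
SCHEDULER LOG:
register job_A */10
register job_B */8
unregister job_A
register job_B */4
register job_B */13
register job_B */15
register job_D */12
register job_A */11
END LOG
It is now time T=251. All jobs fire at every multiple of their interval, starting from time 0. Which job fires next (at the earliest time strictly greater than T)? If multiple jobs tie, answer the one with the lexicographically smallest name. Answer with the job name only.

Op 1: register job_A */10 -> active={job_A:*/10}
Op 2: register job_B */8 -> active={job_A:*/10, job_B:*/8}
Op 3: unregister job_A -> active={job_B:*/8}
Op 4: register job_B */4 -> active={job_B:*/4}
Op 5: register job_B */13 -> active={job_B:*/13}
Op 6: register job_B */15 -> active={job_B:*/15}
Op 7: register job_D */12 -> active={job_B:*/15, job_D:*/12}
Op 8: register job_A */11 -> active={job_A:*/11, job_B:*/15, job_D:*/12}
  job_A: interval 11, next fire after T=251 is 253
  job_B: interval 15, next fire after T=251 is 255
  job_D: interval 12, next fire after T=251 is 252
Earliest = 252, winner (lex tiebreak) = job_D

Answer: job_D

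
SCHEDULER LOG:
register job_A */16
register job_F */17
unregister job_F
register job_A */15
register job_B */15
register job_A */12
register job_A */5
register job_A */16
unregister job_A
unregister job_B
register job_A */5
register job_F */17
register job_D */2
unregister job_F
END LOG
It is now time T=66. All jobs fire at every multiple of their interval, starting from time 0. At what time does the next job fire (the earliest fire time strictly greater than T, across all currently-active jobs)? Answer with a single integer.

Op 1: register job_A */16 -> active={job_A:*/16}
Op 2: register job_F */17 -> active={job_A:*/16, job_F:*/17}
Op 3: unregister job_F -> active={job_A:*/16}
Op 4: register job_A */15 -> active={job_A:*/15}
Op 5: register job_B */15 -> active={job_A:*/15, job_B:*/15}
Op 6: register job_A */12 -> active={job_A:*/12, job_B:*/15}
Op 7: register job_A */5 -> active={job_A:*/5, job_B:*/15}
Op 8: register job_A */16 -> active={job_A:*/16, job_B:*/15}
Op 9: unregister job_A -> active={job_B:*/15}
Op 10: unregister job_B -> active={}
Op 11: register job_A */5 -> active={job_A:*/5}
Op 12: register job_F */17 -> active={job_A:*/5, job_F:*/17}
Op 13: register job_D */2 -> active={job_A:*/5, job_D:*/2, job_F:*/17}
Op 14: unregister job_F -> active={job_A:*/5, job_D:*/2}
  job_A: interval 5, next fire after T=66 is 70
  job_D: interval 2, next fire after T=66 is 68
Earliest fire time = 68 (job job_D)

Answer: 68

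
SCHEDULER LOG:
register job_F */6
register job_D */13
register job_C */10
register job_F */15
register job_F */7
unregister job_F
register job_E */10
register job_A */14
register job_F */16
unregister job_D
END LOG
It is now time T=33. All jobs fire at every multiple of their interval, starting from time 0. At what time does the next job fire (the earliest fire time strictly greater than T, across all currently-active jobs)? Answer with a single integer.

Answer: 40

Derivation:
Op 1: register job_F */6 -> active={job_F:*/6}
Op 2: register job_D */13 -> active={job_D:*/13, job_F:*/6}
Op 3: register job_C */10 -> active={job_C:*/10, job_D:*/13, job_F:*/6}
Op 4: register job_F */15 -> active={job_C:*/10, job_D:*/13, job_F:*/15}
Op 5: register job_F */7 -> active={job_C:*/10, job_D:*/13, job_F:*/7}
Op 6: unregister job_F -> active={job_C:*/10, job_D:*/13}
Op 7: register job_E */10 -> active={job_C:*/10, job_D:*/13, job_E:*/10}
Op 8: register job_A */14 -> active={job_A:*/14, job_C:*/10, job_D:*/13, job_E:*/10}
Op 9: register job_F */16 -> active={job_A:*/14, job_C:*/10, job_D:*/13, job_E:*/10, job_F:*/16}
Op 10: unregister job_D -> active={job_A:*/14, job_C:*/10, job_E:*/10, job_F:*/16}
  job_A: interval 14, next fire after T=33 is 42
  job_C: interval 10, next fire after T=33 is 40
  job_E: interval 10, next fire after T=33 is 40
  job_F: interval 16, next fire after T=33 is 48
Earliest fire time = 40 (job job_C)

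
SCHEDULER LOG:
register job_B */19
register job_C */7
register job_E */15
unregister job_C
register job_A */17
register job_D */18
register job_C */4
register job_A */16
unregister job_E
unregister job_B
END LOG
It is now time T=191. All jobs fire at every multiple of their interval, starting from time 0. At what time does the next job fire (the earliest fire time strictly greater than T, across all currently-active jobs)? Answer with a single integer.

Answer: 192

Derivation:
Op 1: register job_B */19 -> active={job_B:*/19}
Op 2: register job_C */7 -> active={job_B:*/19, job_C:*/7}
Op 3: register job_E */15 -> active={job_B:*/19, job_C:*/7, job_E:*/15}
Op 4: unregister job_C -> active={job_B:*/19, job_E:*/15}
Op 5: register job_A */17 -> active={job_A:*/17, job_B:*/19, job_E:*/15}
Op 6: register job_D */18 -> active={job_A:*/17, job_B:*/19, job_D:*/18, job_E:*/15}
Op 7: register job_C */4 -> active={job_A:*/17, job_B:*/19, job_C:*/4, job_D:*/18, job_E:*/15}
Op 8: register job_A */16 -> active={job_A:*/16, job_B:*/19, job_C:*/4, job_D:*/18, job_E:*/15}
Op 9: unregister job_E -> active={job_A:*/16, job_B:*/19, job_C:*/4, job_D:*/18}
Op 10: unregister job_B -> active={job_A:*/16, job_C:*/4, job_D:*/18}
  job_A: interval 16, next fire after T=191 is 192
  job_C: interval 4, next fire after T=191 is 192
  job_D: interval 18, next fire after T=191 is 198
Earliest fire time = 192 (job job_A)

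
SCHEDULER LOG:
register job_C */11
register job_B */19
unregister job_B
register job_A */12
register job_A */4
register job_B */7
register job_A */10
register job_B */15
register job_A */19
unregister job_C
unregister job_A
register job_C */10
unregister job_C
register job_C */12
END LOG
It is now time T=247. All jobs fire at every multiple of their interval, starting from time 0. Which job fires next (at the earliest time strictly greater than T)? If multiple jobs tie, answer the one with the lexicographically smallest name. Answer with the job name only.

Op 1: register job_C */11 -> active={job_C:*/11}
Op 2: register job_B */19 -> active={job_B:*/19, job_C:*/11}
Op 3: unregister job_B -> active={job_C:*/11}
Op 4: register job_A */12 -> active={job_A:*/12, job_C:*/11}
Op 5: register job_A */4 -> active={job_A:*/4, job_C:*/11}
Op 6: register job_B */7 -> active={job_A:*/4, job_B:*/7, job_C:*/11}
Op 7: register job_A */10 -> active={job_A:*/10, job_B:*/7, job_C:*/11}
Op 8: register job_B */15 -> active={job_A:*/10, job_B:*/15, job_C:*/11}
Op 9: register job_A */19 -> active={job_A:*/19, job_B:*/15, job_C:*/11}
Op 10: unregister job_C -> active={job_A:*/19, job_B:*/15}
Op 11: unregister job_A -> active={job_B:*/15}
Op 12: register job_C */10 -> active={job_B:*/15, job_C:*/10}
Op 13: unregister job_C -> active={job_B:*/15}
Op 14: register job_C */12 -> active={job_B:*/15, job_C:*/12}
  job_B: interval 15, next fire after T=247 is 255
  job_C: interval 12, next fire after T=247 is 252
Earliest = 252, winner (lex tiebreak) = job_C

Answer: job_C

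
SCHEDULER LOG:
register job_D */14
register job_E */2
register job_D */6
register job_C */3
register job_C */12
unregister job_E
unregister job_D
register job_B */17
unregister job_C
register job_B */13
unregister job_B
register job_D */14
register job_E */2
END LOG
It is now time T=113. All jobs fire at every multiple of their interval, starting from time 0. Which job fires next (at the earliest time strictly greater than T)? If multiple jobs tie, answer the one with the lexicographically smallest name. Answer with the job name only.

Op 1: register job_D */14 -> active={job_D:*/14}
Op 2: register job_E */2 -> active={job_D:*/14, job_E:*/2}
Op 3: register job_D */6 -> active={job_D:*/6, job_E:*/2}
Op 4: register job_C */3 -> active={job_C:*/3, job_D:*/6, job_E:*/2}
Op 5: register job_C */12 -> active={job_C:*/12, job_D:*/6, job_E:*/2}
Op 6: unregister job_E -> active={job_C:*/12, job_D:*/6}
Op 7: unregister job_D -> active={job_C:*/12}
Op 8: register job_B */17 -> active={job_B:*/17, job_C:*/12}
Op 9: unregister job_C -> active={job_B:*/17}
Op 10: register job_B */13 -> active={job_B:*/13}
Op 11: unregister job_B -> active={}
Op 12: register job_D */14 -> active={job_D:*/14}
Op 13: register job_E */2 -> active={job_D:*/14, job_E:*/2}
  job_D: interval 14, next fire after T=113 is 126
  job_E: interval 2, next fire after T=113 is 114
Earliest = 114, winner (lex tiebreak) = job_E

Answer: job_E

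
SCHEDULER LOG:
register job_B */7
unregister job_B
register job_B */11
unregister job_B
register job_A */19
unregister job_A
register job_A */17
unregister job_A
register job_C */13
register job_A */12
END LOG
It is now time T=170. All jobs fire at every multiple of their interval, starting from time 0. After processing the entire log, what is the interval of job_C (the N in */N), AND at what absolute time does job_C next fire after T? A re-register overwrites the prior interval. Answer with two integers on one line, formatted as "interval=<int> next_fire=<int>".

Answer: interval=13 next_fire=182

Derivation:
Op 1: register job_B */7 -> active={job_B:*/7}
Op 2: unregister job_B -> active={}
Op 3: register job_B */11 -> active={job_B:*/11}
Op 4: unregister job_B -> active={}
Op 5: register job_A */19 -> active={job_A:*/19}
Op 6: unregister job_A -> active={}
Op 7: register job_A */17 -> active={job_A:*/17}
Op 8: unregister job_A -> active={}
Op 9: register job_C */13 -> active={job_C:*/13}
Op 10: register job_A */12 -> active={job_A:*/12, job_C:*/13}
Final interval of job_C = 13
Next fire of job_C after T=170: (170//13+1)*13 = 182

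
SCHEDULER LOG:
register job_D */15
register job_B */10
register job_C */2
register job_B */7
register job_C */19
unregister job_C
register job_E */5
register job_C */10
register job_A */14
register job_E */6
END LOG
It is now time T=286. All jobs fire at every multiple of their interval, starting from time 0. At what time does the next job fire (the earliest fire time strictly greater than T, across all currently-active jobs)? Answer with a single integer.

Op 1: register job_D */15 -> active={job_D:*/15}
Op 2: register job_B */10 -> active={job_B:*/10, job_D:*/15}
Op 3: register job_C */2 -> active={job_B:*/10, job_C:*/2, job_D:*/15}
Op 4: register job_B */7 -> active={job_B:*/7, job_C:*/2, job_D:*/15}
Op 5: register job_C */19 -> active={job_B:*/7, job_C:*/19, job_D:*/15}
Op 6: unregister job_C -> active={job_B:*/7, job_D:*/15}
Op 7: register job_E */5 -> active={job_B:*/7, job_D:*/15, job_E:*/5}
Op 8: register job_C */10 -> active={job_B:*/7, job_C:*/10, job_D:*/15, job_E:*/5}
Op 9: register job_A */14 -> active={job_A:*/14, job_B:*/7, job_C:*/10, job_D:*/15, job_E:*/5}
Op 10: register job_E */6 -> active={job_A:*/14, job_B:*/7, job_C:*/10, job_D:*/15, job_E:*/6}
  job_A: interval 14, next fire after T=286 is 294
  job_B: interval 7, next fire after T=286 is 287
  job_C: interval 10, next fire after T=286 is 290
  job_D: interval 15, next fire after T=286 is 300
  job_E: interval 6, next fire after T=286 is 288
Earliest fire time = 287 (job job_B)

Answer: 287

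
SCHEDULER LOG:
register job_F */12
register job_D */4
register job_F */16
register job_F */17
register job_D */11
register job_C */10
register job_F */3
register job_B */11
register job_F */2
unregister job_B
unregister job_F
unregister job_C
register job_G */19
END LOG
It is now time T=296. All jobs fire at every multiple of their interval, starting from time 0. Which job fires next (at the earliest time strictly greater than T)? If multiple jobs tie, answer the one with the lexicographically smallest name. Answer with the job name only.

Answer: job_D

Derivation:
Op 1: register job_F */12 -> active={job_F:*/12}
Op 2: register job_D */4 -> active={job_D:*/4, job_F:*/12}
Op 3: register job_F */16 -> active={job_D:*/4, job_F:*/16}
Op 4: register job_F */17 -> active={job_D:*/4, job_F:*/17}
Op 5: register job_D */11 -> active={job_D:*/11, job_F:*/17}
Op 6: register job_C */10 -> active={job_C:*/10, job_D:*/11, job_F:*/17}
Op 7: register job_F */3 -> active={job_C:*/10, job_D:*/11, job_F:*/3}
Op 8: register job_B */11 -> active={job_B:*/11, job_C:*/10, job_D:*/11, job_F:*/3}
Op 9: register job_F */2 -> active={job_B:*/11, job_C:*/10, job_D:*/11, job_F:*/2}
Op 10: unregister job_B -> active={job_C:*/10, job_D:*/11, job_F:*/2}
Op 11: unregister job_F -> active={job_C:*/10, job_D:*/11}
Op 12: unregister job_C -> active={job_D:*/11}
Op 13: register job_G */19 -> active={job_D:*/11, job_G:*/19}
  job_D: interval 11, next fire after T=296 is 297
  job_G: interval 19, next fire after T=296 is 304
Earliest = 297, winner (lex tiebreak) = job_D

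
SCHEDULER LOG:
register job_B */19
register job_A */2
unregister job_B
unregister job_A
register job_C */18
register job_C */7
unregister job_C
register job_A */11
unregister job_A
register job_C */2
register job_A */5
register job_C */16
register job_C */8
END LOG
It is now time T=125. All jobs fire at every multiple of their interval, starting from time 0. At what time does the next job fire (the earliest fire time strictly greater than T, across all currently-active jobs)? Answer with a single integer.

Op 1: register job_B */19 -> active={job_B:*/19}
Op 2: register job_A */2 -> active={job_A:*/2, job_B:*/19}
Op 3: unregister job_B -> active={job_A:*/2}
Op 4: unregister job_A -> active={}
Op 5: register job_C */18 -> active={job_C:*/18}
Op 6: register job_C */7 -> active={job_C:*/7}
Op 7: unregister job_C -> active={}
Op 8: register job_A */11 -> active={job_A:*/11}
Op 9: unregister job_A -> active={}
Op 10: register job_C */2 -> active={job_C:*/2}
Op 11: register job_A */5 -> active={job_A:*/5, job_C:*/2}
Op 12: register job_C */16 -> active={job_A:*/5, job_C:*/16}
Op 13: register job_C */8 -> active={job_A:*/5, job_C:*/8}
  job_A: interval 5, next fire after T=125 is 130
  job_C: interval 8, next fire after T=125 is 128
Earliest fire time = 128 (job job_C)

Answer: 128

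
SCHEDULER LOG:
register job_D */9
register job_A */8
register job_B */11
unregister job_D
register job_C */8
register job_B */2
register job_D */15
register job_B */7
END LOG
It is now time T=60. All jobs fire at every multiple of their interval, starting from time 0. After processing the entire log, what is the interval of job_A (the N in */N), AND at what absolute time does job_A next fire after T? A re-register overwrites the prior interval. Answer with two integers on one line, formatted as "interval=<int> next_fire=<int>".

Answer: interval=8 next_fire=64

Derivation:
Op 1: register job_D */9 -> active={job_D:*/9}
Op 2: register job_A */8 -> active={job_A:*/8, job_D:*/9}
Op 3: register job_B */11 -> active={job_A:*/8, job_B:*/11, job_D:*/9}
Op 4: unregister job_D -> active={job_A:*/8, job_B:*/11}
Op 5: register job_C */8 -> active={job_A:*/8, job_B:*/11, job_C:*/8}
Op 6: register job_B */2 -> active={job_A:*/8, job_B:*/2, job_C:*/8}
Op 7: register job_D */15 -> active={job_A:*/8, job_B:*/2, job_C:*/8, job_D:*/15}
Op 8: register job_B */7 -> active={job_A:*/8, job_B:*/7, job_C:*/8, job_D:*/15}
Final interval of job_A = 8
Next fire of job_A after T=60: (60//8+1)*8 = 64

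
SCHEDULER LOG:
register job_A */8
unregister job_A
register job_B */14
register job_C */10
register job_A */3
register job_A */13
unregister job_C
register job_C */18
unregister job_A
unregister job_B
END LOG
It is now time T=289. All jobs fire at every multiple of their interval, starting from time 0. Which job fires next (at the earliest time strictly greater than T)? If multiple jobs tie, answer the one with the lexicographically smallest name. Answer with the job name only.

Answer: job_C

Derivation:
Op 1: register job_A */8 -> active={job_A:*/8}
Op 2: unregister job_A -> active={}
Op 3: register job_B */14 -> active={job_B:*/14}
Op 4: register job_C */10 -> active={job_B:*/14, job_C:*/10}
Op 5: register job_A */3 -> active={job_A:*/3, job_B:*/14, job_C:*/10}
Op 6: register job_A */13 -> active={job_A:*/13, job_B:*/14, job_C:*/10}
Op 7: unregister job_C -> active={job_A:*/13, job_B:*/14}
Op 8: register job_C */18 -> active={job_A:*/13, job_B:*/14, job_C:*/18}
Op 9: unregister job_A -> active={job_B:*/14, job_C:*/18}
Op 10: unregister job_B -> active={job_C:*/18}
  job_C: interval 18, next fire after T=289 is 306
Earliest = 306, winner (lex tiebreak) = job_C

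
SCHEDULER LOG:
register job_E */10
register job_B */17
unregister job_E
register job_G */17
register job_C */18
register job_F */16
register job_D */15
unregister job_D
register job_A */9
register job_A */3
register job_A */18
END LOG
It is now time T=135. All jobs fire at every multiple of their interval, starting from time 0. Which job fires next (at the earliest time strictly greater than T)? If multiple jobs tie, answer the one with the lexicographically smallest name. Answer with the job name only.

Op 1: register job_E */10 -> active={job_E:*/10}
Op 2: register job_B */17 -> active={job_B:*/17, job_E:*/10}
Op 3: unregister job_E -> active={job_B:*/17}
Op 4: register job_G */17 -> active={job_B:*/17, job_G:*/17}
Op 5: register job_C */18 -> active={job_B:*/17, job_C:*/18, job_G:*/17}
Op 6: register job_F */16 -> active={job_B:*/17, job_C:*/18, job_F:*/16, job_G:*/17}
Op 7: register job_D */15 -> active={job_B:*/17, job_C:*/18, job_D:*/15, job_F:*/16, job_G:*/17}
Op 8: unregister job_D -> active={job_B:*/17, job_C:*/18, job_F:*/16, job_G:*/17}
Op 9: register job_A */9 -> active={job_A:*/9, job_B:*/17, job_C:*/18, job_F:*/16, job_G:*/17}
Op 10: register job_A */3 -> active={job_A:*/3, job_B:*/17, job_C:*/18, job_F:*/16, job_G:*/17}
Op 11: register job_A */18 -> active={job_A:*/18, job_B:*/17, job_C:*/18, job_F:*/16, job_G:*/17}
  job_A: interval 18, next fire after T=135 is 144
  job_B: interval 17, next fire after T=135 is 136
  job_C: interval 18, next fire after T=135 is 144
  job_F: interval 16, next fire after T=135 is 144
  job_G: interval 17, next fire after T=135 is 136
Earliest = 136, winner (lex tiebreak) = job_B

Answer: job_B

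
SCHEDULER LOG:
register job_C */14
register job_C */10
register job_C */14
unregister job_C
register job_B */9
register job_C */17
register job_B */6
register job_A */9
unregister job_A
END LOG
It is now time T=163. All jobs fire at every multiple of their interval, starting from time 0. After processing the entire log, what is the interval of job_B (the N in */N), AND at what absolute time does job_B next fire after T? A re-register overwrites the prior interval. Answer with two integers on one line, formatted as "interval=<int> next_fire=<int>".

Op 1: register job_C */14 -> active={job_C:*/14}
Op 2: register job_C */10 -> active={job_C:*/10}
Op 3: register job_C */14 -> active={job_C:*/14}
Op 4: unregister job_C -> active={}
Op 5: register job_B */9 -> active={job_B:*/9}
Op 6: register job_C */17 -> active={job_B:*/9, job_C:*/17}
Op 7: register job_B */6 -> active={job_B:*/6, job_C:*/17}
Op 8: register job_A */9 -> active={job_A:*/9, job_B:*/6, job_C:*/17}
Op 9: unregister job_A -> active={job_B:*/6, job_C:*/17}
Final interval of job_B = 6
Next fire of job_B after T=163: (163//6+1)*6 = 168

Answer: interval=6 next_fire=168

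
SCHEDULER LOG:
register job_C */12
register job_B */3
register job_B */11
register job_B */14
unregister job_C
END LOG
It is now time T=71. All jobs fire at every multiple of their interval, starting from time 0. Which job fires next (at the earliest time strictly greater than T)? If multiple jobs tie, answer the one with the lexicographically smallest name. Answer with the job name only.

Answer: job_B

Derivation:
Op 1: register job_C */12 -> active={job_C:*/12}
Op 2: register job_B */3 -> active={job_B:*/3, job_C:*/12}
Op 3: register job_B */11 -> active={job_B:*/11, job_C:*/12}
Op 4: register job_B */14 -> active={job_B:*/14, job_C:*/12}
Op 5: unregister job_C -> active={job_B:*/14}
  job_B: interval 14, next fire after T=71 is 84
Earliest = 84, winner (lex tiebreak) = job_B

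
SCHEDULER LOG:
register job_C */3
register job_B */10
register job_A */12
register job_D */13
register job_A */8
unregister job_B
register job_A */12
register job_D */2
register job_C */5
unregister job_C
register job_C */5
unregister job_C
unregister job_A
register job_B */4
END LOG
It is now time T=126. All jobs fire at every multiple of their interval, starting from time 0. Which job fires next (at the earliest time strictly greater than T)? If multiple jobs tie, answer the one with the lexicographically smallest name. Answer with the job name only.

Answer: job_B

Derivation:
Op 1: register job_C */3 -> active={job_C:*/3}
Op 2: register job_B */10 -> active={job_B:*/10, job_C:*/3}
Op 3: register job_A */12 -> active={job_A:*/12, job_B:*/10, job_C:*/3}
Op 4: register job_D */13 -> active={job_A:*/12, job_B:*/10, job_C:*/3, job_D:*/13}
Op 5: register job_A */8 -> active={job_A:*/8, job_B:*/10, job_C:*/3, job_D:*/13}
Op 6: unregister job_B -> active={job_A:*/8, job_C:*/3, job_D:*/13}
Op 7: register job_A */12 -> active={job_A:*/12, job_C:*/3, job_D:*/13}
Op 8: register job_D */2 -> active={job_A:*/12, job_C:*/3, job_D:*/2}
Op 9: register job_C */5 -> active={job_A:*/12, job_C:*/5, job_D:*/2}
Op 10: unregister job_C -> active={job_A:*/12, job_D:*/2}
Op 11: register job_C */5 -> active={job_A:*/12, job_C:*/5, job_D:*/2}
Op 12: unregister job_C -> active={job_A:*/12, job_D:*/2}
Op 13: unregister job_A -> active={job_D:*/2}
Op 14: register job_B */4 -> active={job_B:*/4, job_D:*/2}
  job_B: interval 4, next fire after T=126 is 128
  job_D: interval 2, next fire after T=126 is 128
Earliest = 128, winner (lex tiebreak) = job_B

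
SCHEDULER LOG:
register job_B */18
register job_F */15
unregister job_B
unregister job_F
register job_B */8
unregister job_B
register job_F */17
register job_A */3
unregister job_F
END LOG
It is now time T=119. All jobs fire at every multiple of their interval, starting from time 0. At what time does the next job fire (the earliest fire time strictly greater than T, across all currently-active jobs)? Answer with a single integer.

Answer: 120

Derivation:
Op 1: register job_B */18 -> active={job_B:*/18}
Op 2: register job_F */15 -> active={job_B:*/18, job_F:*/15}
Op 3: unregister job_B -> active={job_F:*/15}
Op 4: unregister job_F -> active={}
Op 5: register job_B */8 -> active={job_B:*/8}
Op 6: unregister job_B -> active={}
Op 7: register job_F */17 -> active={job_F:*/17}
Op 8: register job_A */3 -> active={job_A:*/3, job_F:*/17}
Op 9: unregister job_F -> active={job_A:*/3}
  job_A: interval 3, next fire after T=119 is 120
Earliest fire time = 120 (job job_A)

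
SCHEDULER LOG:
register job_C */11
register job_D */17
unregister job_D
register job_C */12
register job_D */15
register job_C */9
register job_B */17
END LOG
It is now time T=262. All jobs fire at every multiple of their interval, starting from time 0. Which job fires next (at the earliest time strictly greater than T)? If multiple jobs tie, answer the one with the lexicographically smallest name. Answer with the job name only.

Answer: job_C

Derivation:
Op 1: register job_C */11 -> active={job_C:*/11}
Op 2: register job_D */17 -> active={job_C:*/11, job_D:*/17}
Op 3: unregister job_D -> active={job_C:*/11}
Op 4: register job_C */12 -> active={job_C:*/12}
Op 5: register job_D */15 -> active={job_C:*/12, job_D:*/15}
Op 6: register job_C */9 -> active={job_C:*/9, job_D:*/15}
Op 7: register job_B */17 -> active={job_B:*/17, job_C:*/9, job_D:*/15}
  job_B: interval 17, next fire after T=262 is 272
  job_C: interval 9, next fire after T=262 is 270
  job_D: interval 15, next fire after T=262 is 270
Earliest = 270, winner (lex tiebreak) = job_C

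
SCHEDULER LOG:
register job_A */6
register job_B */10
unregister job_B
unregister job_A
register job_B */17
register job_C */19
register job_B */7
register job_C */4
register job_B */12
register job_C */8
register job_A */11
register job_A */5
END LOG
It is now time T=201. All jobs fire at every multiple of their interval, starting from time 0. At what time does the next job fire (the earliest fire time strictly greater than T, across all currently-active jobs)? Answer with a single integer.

Answer: 204

Derivation:
Op 1: register job_A */6 -> active={job_A:*/6}
Op 2: register job_B */10 -> active={job_A:*/6, job_B:*/10}
Op 3: unregister job_B -> active={job_A:*/6}
Op 4: unregister job_A -> active={}
Op 5: register job_B */17 -> active={job_B:*/17}
Op 6: register job_C */19 -> active={job_B:*/17, job_C:*/19}
Op 7: register job_B */7 -> active={job_B:*/7, job_C:*/19}
Op 8: register job_C */4 -> active={job_B:*/7, job_C:*/4}
Op 9: register job_B */12 -> active={job_B:*/12, job_C:*/4}
Op 10: register job_C */8 -> active={job_B:*/12, job_C:*/8}
Op 11: register job_A */11 -> active={job_A:*/11, job_B:*/12, job_C:*/8}
Op 12: register job_A */5 -> active={job_A:*/5, job_B:*/12, job_C:*/8}
  job_A: interval 5, next fire after T=201 is 205
  job_B: interval 12, next fire after T=201 is 204
  job_C: interval 8, next fire after T=201 is 208
Earliest fire time = 204 (job job_B)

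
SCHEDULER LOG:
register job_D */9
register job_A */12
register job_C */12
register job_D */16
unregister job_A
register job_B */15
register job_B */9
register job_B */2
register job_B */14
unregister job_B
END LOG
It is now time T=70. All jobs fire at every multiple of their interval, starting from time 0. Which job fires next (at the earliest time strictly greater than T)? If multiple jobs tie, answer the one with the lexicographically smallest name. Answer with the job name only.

Answer: job_C

Derivation:
Op 1: register job_D */9 -> active={job_D:*/9}
Op 2: register job_A */12 -> active={job_A:*/12, job_D:*/9}
Op 3: register job_C */12 -> active={job_A:*/12, job_C:*/12, job_D:*/9}
Op 4: register job_D */16 -> active={job_A:*/12, job_C:*/12, job_D:*/16}
Op 5: unregister job_A -> active={job_C:*/12, job_D:*/16}
Op 6: register job_B */15 -> active={job_B:*/15, job_C:*/12, job_D:*/16}
Op 7: register job_B */9 -> active={job_B:*/9, job_C:*/12, job_D:*/16}
Op 8: register job_B */2 -> active={job_B:*/2, job_C:*/12, job_D:*/16}
Op 9: register job_B */14 -> active={job_B:*/14, job_C:*/12, job_D:*/16}
Op 10: unregister job_B -> active={job_C:*/12, job_D:*/16}
  job_C: interval 12, next fire after T=70 is 72
  job_D: interval 16, next fire after T=70 is 80
Earliest = 72, winner (lex tiebreak) = job_C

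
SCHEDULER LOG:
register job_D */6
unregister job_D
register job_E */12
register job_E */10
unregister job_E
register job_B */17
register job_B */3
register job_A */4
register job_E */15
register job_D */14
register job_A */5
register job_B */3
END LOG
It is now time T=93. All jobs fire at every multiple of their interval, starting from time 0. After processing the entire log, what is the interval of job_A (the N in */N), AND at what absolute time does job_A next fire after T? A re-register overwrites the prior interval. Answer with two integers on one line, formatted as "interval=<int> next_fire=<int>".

Answer: interval=5 next_fire=95

Derivation:
Op 1: register job_D */6 -> active={job_D:*/6}
Op 2: unregister job_D -> active={}
Op 3: register job_E */12 -> active={job_E:*/12}
Op 4: register job_E */10 -> active={job_E:*/10}
Op 5: unregister job_E -> active={}
Op 6: register job_B */17 -> active={job_B:*/17}
Op 7: register job_B */3 -> active={job_B:*/3}
Op 8: register job_A */4 -> active={job_A:*/4, job_B:*/3}
Op 9: register job_E */15 -> active={job_A:*/4, job_B:*/3, job_E:*/15}
Op 10: register job_D */14 -> active={job_A:*/4, job_B:*/3, job_D:*/14, job_E:*/15}
Op 11: register job_A */5 -> active={job_A:*/5, job_B:*/3, job_D:*/14, job_E:*/15}
Op 12: register job_B */3 -> active={job_A:*/5, job_B:*/3, job_D:*/14, job_E:*/15}
Final interval of job_A = 5
Next fire of job_A after T=93: (93//5+1)*5 = 95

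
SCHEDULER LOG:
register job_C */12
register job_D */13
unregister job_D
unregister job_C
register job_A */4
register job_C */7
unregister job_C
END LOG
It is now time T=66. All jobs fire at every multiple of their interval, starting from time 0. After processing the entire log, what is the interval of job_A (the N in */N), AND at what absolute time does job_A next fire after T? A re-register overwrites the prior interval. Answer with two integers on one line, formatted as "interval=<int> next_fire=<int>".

Op 1: register job_C */12 -> active={job_C:*/12}
Op 2: register job_D */13 -> active={job_C:*/12, job_D:*/13}
Op 3: unregister job_D -> active={job_C:*/12}
Op 4: unregister job_C -> active={}
Op 5: register job_A */4 -> active={job_A:*/4}
Op 6: register job_C */7 -> active={job_A:*/4, job_C:*/7}
Op 7: unregister job_C -> active={job_A:*/4}
Final interval of job_A = 4
Next fire of job_A after T=66: (66//4+1)*4 = 68

Answer: interval=4 next_fire=68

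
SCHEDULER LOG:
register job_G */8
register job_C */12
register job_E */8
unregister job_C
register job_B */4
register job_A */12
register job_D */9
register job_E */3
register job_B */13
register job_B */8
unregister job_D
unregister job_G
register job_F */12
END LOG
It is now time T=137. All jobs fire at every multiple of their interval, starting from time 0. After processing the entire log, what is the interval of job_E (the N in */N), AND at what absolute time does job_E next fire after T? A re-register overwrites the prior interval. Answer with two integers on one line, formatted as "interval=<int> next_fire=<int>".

Op 1: register job_G */8 -> active={job_G:*/8}
Op 2: register job_C */12 -> active={job_C:*/12, job_G:*/8}
Op 3: register job_E */8 -> active={job_C:*/12, job_E:*/8, job_G:*/8}
Op 4: unregister job_C -> active={job_E:*/8, job_G:*/8}
Op 5: register job_B */4 -> active={job_B:*/4, job_E:*/8, job_G:*/8}
Op 6: register job_A */12 -> active={job_A:*/12, job_B:*/4, job_E:*/8, job_G:*/8}
Op 7: register job_D */9 -> active={job_A:*/12, job_B:*/4, job_D:*/9, job_E:*/8, job_G:*/8}
Op 8: register job_E */3 -> active={job_A:*/12, job_B:*/4, job_D:*/9, job_E:*/3, job_G:*/8}
Op 9: register job_B */13 -> active={job_A:*/12, job_B:*/13, job_D:*/9, job_E:*/3, job_G:*/8}
Op 10: register job_B */8 -> active={job_A:*/12, job_B:*/8, job_D:*/9, job_E:*/3, job_G:*/8}
Op 11: unregister job_D -> active={job_A:*/12, job_B:*/8, job_E:*/3, job_G:*/8}
Op 12: unregister job_G -> active={job_A:*/12, job_B:*/8, job_E:*/3}
Op 13: register job_F */12 -> active={job_A:*/12, job_B:*/8, job_E:*/3, job_F:*/12}
Final interval of job_E = 3
Next fire of job_E after T=137: (137//3+1)*3 = 138

Answer: interval=3 next_fire=138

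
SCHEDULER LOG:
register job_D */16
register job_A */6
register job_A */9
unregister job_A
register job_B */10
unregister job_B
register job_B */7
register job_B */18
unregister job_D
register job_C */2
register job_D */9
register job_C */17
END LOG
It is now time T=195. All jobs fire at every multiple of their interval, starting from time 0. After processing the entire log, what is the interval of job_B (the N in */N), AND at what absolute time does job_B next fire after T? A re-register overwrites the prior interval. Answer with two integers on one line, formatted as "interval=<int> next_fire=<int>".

Op 1: register job_D */16 -> active={job_D:*/16}
Op 2: register job_A */6 -> active={job_A:*/6, job_D:*/16}
Op 3: register job_A */9 -> active={job_A:*/9, job_D:*/16}
Op 4: unregister job_A -> active={job_D:*/16}
Op 5: register job_B */10 -> active={job_B:*/10, job_D:*/16}
Op 6: unregister job_B -> active={job_D:*/16}
Op 7: register job_B */7 -> active={job_B:*/7, job_D:*/16}
Op 8: register job_B */18 -> active={job_B:*/18, job_D:*/16}
Op 9: unregister job_D -> active={job_B:*/18}
Op 10: register job_C */2 -> active={job_B:*/18, job_C:*/2}
Op 11: register job_D */9 -> active={job_B:*/18, job_C:*/2, job_D:*/9}
Op 12: register job_C */17 -> active={job_B:*/18, job_C:*/17, job_D:*/9}
Final interval of job_B = 18
Next fire of job_B after T=195: (195//18+1)*18 = 198

Answer: interval=18 next_fire=198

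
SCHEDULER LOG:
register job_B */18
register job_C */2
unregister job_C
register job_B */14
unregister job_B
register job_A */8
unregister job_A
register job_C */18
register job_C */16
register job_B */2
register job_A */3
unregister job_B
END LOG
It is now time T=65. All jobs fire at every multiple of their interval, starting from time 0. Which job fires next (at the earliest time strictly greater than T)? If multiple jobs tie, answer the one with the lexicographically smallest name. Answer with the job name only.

Answer: job_A

Derivation:
Op 1: register job_B */18 -> active={job_B:*/18}
Op 2: register job_C */2 -> active={job_B:*/18, job_C:*/2}
Op 3: unregister job_C -> active={job_B:*/18}
Op 4: register job_B */14 -> active={job_B:*/14}
Op 5: unregister job_B -> active={}
Op 6: register job_A */8 -> active={job_A:*/8}
Op 7: unregister job_A -> active={}
Op 8: register job_C */18 -> active={job_C:*/18}
Op 9: register job_C */16 -> active={job_C:*/16}
Op 10: register job_B */2 -> active={job_B:*/2, job_C:*/16}
Op 11: register job_A */3 -> active={job_A:*/3, job_B:*/2, job_C:*/16}
Op 12: unregister job_B -> active={job_A:*/3, job_C:*/16}
  job_A: interval 3, next fire after T=65 is 66
  job_C: interval 16, next fire after T=65 is 80
Earliest = 66, winner (lex tiebreak) = job_A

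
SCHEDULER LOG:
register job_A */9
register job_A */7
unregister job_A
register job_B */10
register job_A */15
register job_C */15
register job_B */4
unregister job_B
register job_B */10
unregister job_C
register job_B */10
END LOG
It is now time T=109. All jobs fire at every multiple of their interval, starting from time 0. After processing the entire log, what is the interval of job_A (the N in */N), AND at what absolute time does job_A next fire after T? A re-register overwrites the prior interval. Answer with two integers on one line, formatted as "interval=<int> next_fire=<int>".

Op 1: register job_A */9 -> active={job_A:*/9}
Op 2: register job_A */7 -> active={job_A:*/7}
Op 3: unregister job_A -> active={}
Op 4: register job_B */10 -> active={job_B:*/10}
Op 5: register job_A */15 -> active={job_A:*/15, job_B:*/10}
Op 6: register job_C */15 -> active={job_A:*/15, job_B:*/10, job_C:*/15}
Op 7: register job_B */4 -> active={job_A:*/15, job_B:*/4, job_C:*/15}
Op 8: unregister job_B -> active={job_A:*/15, job_C:*/15}
Op 9: register job_B */10 -> active={job_A:*/15, job_B:*/10, job_C:*/15}
Op 10: unregister job_C -> active={job_A:*/15, job_B:*/10}
Op 11: register job_B */10 -> active={job_A:*/15, job_B:*/10}
Final interval of job_A = 15
Next fire of job_A after T=109: (109//15+1)*15 = 120

Answer: interval=15 next_fire=120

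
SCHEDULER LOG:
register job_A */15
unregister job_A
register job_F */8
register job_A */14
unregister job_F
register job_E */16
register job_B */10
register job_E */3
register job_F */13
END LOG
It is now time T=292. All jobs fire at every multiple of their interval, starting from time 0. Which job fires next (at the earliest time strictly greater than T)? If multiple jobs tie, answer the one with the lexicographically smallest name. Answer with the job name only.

Answer: job_A

Derivation:
Op 1: register job_A */15 -> active={job_A:*/15}
Op 2: unregister job_A -> active={}
Op 3: register job_F */8 -> active={job_F:*/8}
Op 4: register job_A */14 -> active={job_A:*/14, job_F:*/8}
Op 5: unregister job_F -> active={job_A:*/14}
Op 6: register job_E */16 -> active={job_A:*/14, job_E:*/16}
Op 7: register job_B */10 -> active={job_A:*/14, job_B:*/10, job_E:*/16}
Op 8: register job_E */3 -> active={job_A:*/14, job_B:*/10, job_E:*/3}
Op 9: register job_F */13 -> active={job_A:*/14, job_B:*/10, job_E:*/3, job_F:*/13}
  job_A: interval 14, next fire after T=292 is 294
  job_B: interval 10, next fire after T=292 is 300
  job_E: interval 3, next fire after T=292 is 294
  job_F: interval 13, next fire after T=292 is 299
Earliest = 294, winner (lex tiebreak) = job_A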